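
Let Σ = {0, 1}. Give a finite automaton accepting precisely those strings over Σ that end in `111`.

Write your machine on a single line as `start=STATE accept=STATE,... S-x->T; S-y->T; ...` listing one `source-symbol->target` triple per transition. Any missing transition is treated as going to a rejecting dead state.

start=q0; accept=q3; q0-0->q0; q0-1->q1; q1-0->q0; q1-1->q2; q2-0->q0; q2-1->q3; q3-0->q0; q3-1->q3

Remember how much of `111` the current input suffix matches. State q0 means no match yet; q1 means the last symbol is `1`; q2 means the last 2 symbols are `11`; q3 means the last 3 symbols are `111`. Only q3 accepts. On a mismatch, fall back to the longest proper suffix that is still a prefix of `111`.
With 4 states:
        0   1  
>  q0   q0  q1 
   q1   q0  q2 
   q2   q0  q3 
 * q3   q0  q3 
(> = start, * = accepting)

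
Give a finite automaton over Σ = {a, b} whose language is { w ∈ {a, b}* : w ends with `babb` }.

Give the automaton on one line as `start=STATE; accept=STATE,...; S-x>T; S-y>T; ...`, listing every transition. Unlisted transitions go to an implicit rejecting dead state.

Remember how much of `babb` the current input suffix matches. State S0 means no match yet; S1 means the last symbol is `b`; S2 means the last 2 symbols are `ba`; S3 means the last 3 symbols are `bab`; S4 means the last 4 symbols are `babb`. Only S4 accepts. On a mismatch, fall back to the longest proper suffix that is still a prefix of `babb`.
5 states suffice.
        a   b  
>  S0   S0  S1 
   S1   S2  S1 
   S2   S0  S3 
   S3   S2  S4 
 * S4   S2  S1 
(> = start, * = accepting)

start=S0; accept=S4; S0-a>S0; S0-b>S1; S1-a>S2; S1-b>S1; S2-a>S0; S2-b>S3; S3-a>S2; S3-b>S4; S4-a>S2; S4-b>S1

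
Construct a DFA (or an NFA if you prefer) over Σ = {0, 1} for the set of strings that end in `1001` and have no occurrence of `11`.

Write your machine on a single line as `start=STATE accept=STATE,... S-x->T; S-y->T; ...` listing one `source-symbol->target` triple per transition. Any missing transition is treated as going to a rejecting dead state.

start=A; accept=G; A-0->A; A-1->B; B-0->C; B-1->D; C-0->E; C-1->B; D-0->F; D-1->D; E-0->A; E-1->G; F-0->H; F-1->D; G-0->C; G-1->D; H-0->I; H-1->J; I-0->I; I-1->D; J-0->F; J-1->D

Handle the two conditions separately and then intersect. The first has 5 states tracking how much of the suffix `1001` has currently been matched; the second has 3 states tracking partial matches of the forbidden pattern `11`. A product state is a pair (one from each), accepting exactly when both do.
10 states suffice.
       0  1 
>  A   A  B 
   B   C  D 
   C   E  B 
   D   F  D 
   E   A  G 
   F   H  D 
 * G   C  D 
   H   I  J 
   I   I  D 
   J   F  D 
(> = start, * = accepting)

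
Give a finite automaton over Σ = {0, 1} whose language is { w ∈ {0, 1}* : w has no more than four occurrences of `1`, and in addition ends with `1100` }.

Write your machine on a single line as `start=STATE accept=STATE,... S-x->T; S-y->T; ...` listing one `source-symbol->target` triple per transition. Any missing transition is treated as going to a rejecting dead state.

Handle the two conditions separately and then intersect. The first has 6 states tracking the count of `1`s, saturating at 5; the second has 5 states tracking how much of the suffix `1100` has currently been matched. A product state is a pair (one from each), accepting exactly when both do. After merging equivalent states the machine shrinks.
          0    1  
>  s0     s0   s1 
   s1     s2   s3 
   s2     s2   s4 
   s3     s5   s6 
   s4     s7   s6 
   s5     s8   s9 
   s6    s10  s11 
   s7     s7   s9 
 * s8     s7   s9 
   s9    s12  s11 
   s10   s13  s12 
   s11   s10  s12 
   s12   s12  s12 
 * s13   s12  s12 
(> = start, * = accepting)

start=s0; accept=s8,s13; s0-0->s0; s0-1->s1; s1-0->s2; s1-1->s3; s2-0->s2; s2-1->s4; s3-0->s5; s3-1->s6; s4-0->s7; s4-1->s6; s5-0->s8; s5-1->s9; s6-0->s10; s6-1->s11; s7-0->s7; s7-1->s9; s8-0->s7; s8-1->s9; s9-0->s12; s9-1->s11; s10-0->s13; s10-1->s12; s11-0->s10; s11-1->s12; s12-0->s12; s12-1->s12; s13-0->s12; s13-1->s12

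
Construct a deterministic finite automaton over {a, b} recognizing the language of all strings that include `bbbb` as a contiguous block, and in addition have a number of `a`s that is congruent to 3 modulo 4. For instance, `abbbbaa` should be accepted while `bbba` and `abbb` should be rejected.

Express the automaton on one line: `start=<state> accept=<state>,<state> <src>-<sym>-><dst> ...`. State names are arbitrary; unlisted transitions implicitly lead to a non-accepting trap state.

Run two small machines in parallel and take their product. The first has 5 states tracking whether and how much of `bbbb` has been seen; the second has 4 states tracking the count of `a`s modulo 4. A product state is a pair (one from each), accepting exactly when both do.
          a    b  
>  q0     q1   q2 
   q1     q3   q4 
   q2     q1   q5 
   q3     q6   q7 
   q4     q3   q8 
   q5     q1   q9 
   q6     q0  q10 
   q7     q6  q11 
   q8     q3  q12 
   q9     q1  q13 
   q10    q0  q14 
   q11    q6  q15 
   q12    q3  q16 
   q13   q16  q13 
   q14    q0  q17 
   q15    q6  q18 
   q16   q18  q16 
   q17    q0  q19 
   q18   q19  q18 
 * q19   q13  q19 
(> = start, * = accepting)

start=q0 accept=q19 q0-a->q1 q0-b->q2 q1-a->q3 q1-b->q4 q2-a->q1 q2-b->q5 q3-a->q6 q3-b->q7 q4-a->q3 q4-b->q8 q5-a->q1 q5-b->q9 q6-a->q0 q6-b->q10 q7-a->q6 q7-b->q11 q8-a->q3 q8-b->q12 q9-a->q1 q9-b->q13 q10-a->q0 q10-b->q14 q11-a->q6 q11-b->q15 q12-a->q3 q12-b->q16 q13-a->q16 q13-b->q13 q14-a->q0 q14-b->q17 q15-a->q6 q15-b->q18 q16-a->q18 q16-b->q16 q17-a->q0 q17-b->q19 q18-a->q19 q18-b->q18 q19-a->q13 q19-b->q19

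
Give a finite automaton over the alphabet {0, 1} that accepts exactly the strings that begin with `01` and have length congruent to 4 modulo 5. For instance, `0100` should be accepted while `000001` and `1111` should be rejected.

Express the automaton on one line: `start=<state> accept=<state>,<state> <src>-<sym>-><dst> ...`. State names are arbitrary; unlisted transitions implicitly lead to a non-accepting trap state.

start=A accept=F A-0->B A-1->C B-0->C B-1->D C-0->C C-1->C D-0->E D-1->E E-0->F E-1->F F-0->G F-1->G G-0->H G-1->H H-0->D H-1->D

Build one automaton per condition and run them in lockstep. One (4 states) tracks whether the input so far still matches the prefix `01`; the other (5 states) tracks the input length modulo 5. Each combined state is a pair, one component from each; accept when both components accept. Minimizing collapses redundant product states.
An 8-state machine:
       0  1 
>  A   B  C 
   B   C  D 
   C   C  C 
   D   E  E 
   E   F  F 
 * F   G  G 
   G   H  H 
   H   D  D 
(> = start, * = accepting)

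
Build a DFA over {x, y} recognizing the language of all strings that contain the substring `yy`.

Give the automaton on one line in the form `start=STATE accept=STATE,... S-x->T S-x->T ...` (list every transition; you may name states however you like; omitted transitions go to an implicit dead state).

Track how much of `yy` has been matched so far: state q0 is no progress, q2 is the absorbing accept state reached once `yy` has occurred. Intermediate states record partial matches; on a mismatch, fall back to the longest reusable overlap.
        x   y  
>  q0   q0  q1 
   q1   q0  q2 
 * q2   q2  q2 
(> = start, * = accepting)

start=q0 accept=q2 q0-x->q0 q0-y->q1 q1-x->q0 q1-y->q2 q2-x->q2 q2-y->q2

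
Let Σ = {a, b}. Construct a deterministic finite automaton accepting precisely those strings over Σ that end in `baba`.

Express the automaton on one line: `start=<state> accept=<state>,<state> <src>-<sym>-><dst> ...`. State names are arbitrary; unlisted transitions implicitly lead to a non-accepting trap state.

start=s0 accept=s4 s0-a->s0 s0-b->s1 s1-a->s2 s1-b->s1 s2-a->s0 s2-b->s3 s3-a->s4 s3-b->s1 s4-a->s0 s4-b->s3

Remember how much of `baba` the current input suffix matches. State s0 means no match yet; s1 means the last symbol is `b`; s2 means the last 2 symbols are `ba`; s3 means the last 3 symbols are `bab`; s4 means the last 4 symbols are `baba`. Only s4 accepts. On a mismatch, fall back to the longest proper suffix that is still a prefix of `baba`.
With 5 states:
        a   b  
>  s0   s0  s1 
   s1   s2  s1 
   s2   s0  s3 
   s3   s4  s1 
 * s4   s0  s3 
(> = start, * = accepting)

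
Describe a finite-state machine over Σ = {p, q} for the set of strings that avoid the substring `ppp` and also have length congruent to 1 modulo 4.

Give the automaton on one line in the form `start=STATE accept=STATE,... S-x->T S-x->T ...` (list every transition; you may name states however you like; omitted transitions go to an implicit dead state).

start=S0 accept=S1,S2,S14 S0-p->S1 S0-q->S2 S1-p->S3 S1-q->S4 S2-p->S5 S2-q->S4 S3-p->S6 S3-q->S7 S4-p->S8 S4-q->S7 S5-p->S9 S5-q->S7 S6-p->S10 S6-q->S10 S7-p->S11 S7-q->S0 S8-p->S12 S8-q->S0 S9-p->S10 S9-q->S0 S10-p->S13 S10-q->S13 S11-p->S14 S11-q->S2 S12-p->S13 S12-q->S2 S13-p->S15 S13-q->S15 S14-p->S15 S14-q->S4 S15-p->S6 S15-q->S6

Run two small machines in parallel and take their product. The first has 4 states tracking partial matches of the forbidden pattern `ppp`; the second has 4 states tracking the input length modulo 4. A product state is a pair (one from each), accepting exactly when both do.
          p    q  
>  S0     S1   S2 
 * S1     S3   S4 
 * S2     S5   S4 
   S3     S6   S7 
   S4     S8   S7 
   S5     S9   S7 
   S6    S10  S10 
   S7    S11   S0 
   S8    S12   S0 
   S9    S10   S0 
   S10   S13  S13 
   S11   S14   S2 
   S12   S13   S2 
   S13   S15  S15 
 * S14   S15   S4 
   S15    S6   S6 
(> = start, * = accepting)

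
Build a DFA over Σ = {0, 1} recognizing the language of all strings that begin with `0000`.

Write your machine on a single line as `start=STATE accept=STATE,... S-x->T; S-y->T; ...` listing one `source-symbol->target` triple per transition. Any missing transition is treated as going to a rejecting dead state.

Walk along `0000` while the input agrees: from A take `0` to B, and so on. Any deviation drops to the rejecting sink F. Once E is reached the prefix is confirmed and every continuation is accepted.
       0  1 
>  A   B  F 
   B   C  F 
   C   D  F 
   D   E  F 
 * E   E  E 
   F   F  F 
(> = start, * = accepting)

start=A; accept=E; A-0->B; A-1->F; B-0->C; B-1->F; C-0->D; C-1->F; D-0->E; D-1->F; E-0->E; E-1->E; F-0->F; F-1->F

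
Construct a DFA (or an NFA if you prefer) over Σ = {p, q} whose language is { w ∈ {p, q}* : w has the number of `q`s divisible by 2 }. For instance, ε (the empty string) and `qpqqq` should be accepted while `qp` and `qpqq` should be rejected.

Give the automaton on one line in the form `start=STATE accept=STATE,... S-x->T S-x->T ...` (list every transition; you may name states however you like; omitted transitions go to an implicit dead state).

start=S0 accept=S0 S0-p->S0 S0-q->S1 S1-p->S1 S1-q->S0

Keep the running count of `q`s modulo 2: each `q` advances along the cycle S0 → S1 → S0 while other symbols loop. Accept at S0.
        p   q  
>* S0   S0  S1 
   S1   S1  S0 
(> = start, * = accepting)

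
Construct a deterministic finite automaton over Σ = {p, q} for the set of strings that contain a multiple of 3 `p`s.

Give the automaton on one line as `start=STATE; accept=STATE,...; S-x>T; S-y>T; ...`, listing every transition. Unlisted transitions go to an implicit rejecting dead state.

start=s0; accept=s0; s0-p>s1; s0-q>s0; s1-p>s2; s1-q>s1; s2-p>s0; s2-q>s2

Keep the running count of `p`s modulo 3: each `p` advances along the cycle s0 → s1 → s2 → s0 while other symbols loop. Accept at s0.
With 3 states:
        p   q  
>* s0   s1  s0 
   s1   s2  s1 
   s2   s0  s2 
(> = start, * = accepting)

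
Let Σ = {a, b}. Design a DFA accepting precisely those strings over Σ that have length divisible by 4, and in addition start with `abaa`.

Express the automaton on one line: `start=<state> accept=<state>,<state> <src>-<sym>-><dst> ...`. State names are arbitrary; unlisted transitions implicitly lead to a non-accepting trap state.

Build one automaton per condition and run them in lockstep. The first has 4 states tracking the input length modulo 4; the second has 6 states tracking whether the input so far still matches the prefix `abaa`. A product state is a pair (one from each), accepting exactly when both do. Minimizing collapses redundant product states.
With 9 states:
        a   b  
>  q0   q1  q2 
   q1   q2  q3 
   q2   q2  q2 
   q3   q4  q2 
   q4   q5  q2 
 * q5   q6  q6 
   q6   q7  q7 
   q7   q8  q8 
   q8   q5  q5 
(> = start, * = accepting)

start=q0 accept=q5 q0-a->q1 q0-b->q2 q1-a->q2 q1-b->q3 q2-a->q2 q2-b->q2 q3-a->q4 q3-b->q2 q4-a->q5 q4-b->q2 q5-a->q6 q5-b->q6 q6-a->q7 q6-b->q7 q7-a->q8 q7-b->q8 q8-a->q5 q8-b->q5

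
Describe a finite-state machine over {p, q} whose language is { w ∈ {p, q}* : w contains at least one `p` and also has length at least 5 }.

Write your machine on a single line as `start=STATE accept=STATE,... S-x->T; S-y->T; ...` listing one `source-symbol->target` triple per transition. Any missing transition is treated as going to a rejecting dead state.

Handle the two conditions separately and then intersect. The first has 3 states tracking the count of `p`s, saturating at 2; the second has 7 states tracking the input length, saturating at 6. A product state is a pair (one from each), accepting exactly when both do. After merging equivalent states the machine shrinks.
10 states suffice.
        p   q  
>  S0   S1  S2 
   S1   S3  S3 
   S2   S3  S4 
   S3   S5  S5 
   S4   S5  S6 
   S5   S7  S7 
   S6   S7  S8 
   S7   S9  S9 
   S8   S9  S8 
 * S9   S9  S9 
(> = start, * = accepting)

start=S0; accept=S9; S0-p->S1; S0-q->S2; S1-p->S3; S1-q->S3; S2-p->S3; S2-q->S4; S3-p->S5; S3-q->S5; S4-p->S5; S4-q->S6; S5-p->S7; S5-q->S7; S6-p->S7; S6-q->S8; S7-p->S9; S7-q->S9; S8-p->S9; S8-q->S8; S9-p->S9; S9-q->S9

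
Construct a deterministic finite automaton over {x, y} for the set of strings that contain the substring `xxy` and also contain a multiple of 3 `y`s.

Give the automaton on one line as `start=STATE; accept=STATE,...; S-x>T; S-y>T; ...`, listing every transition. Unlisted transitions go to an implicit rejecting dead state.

Build one automaton per condition and run them in lockstep. The first has 4 states tracking whether and how much of `xxy` has been seen; the second has 3 states tracking the count of `y`s modulo 3. A product state is a pair (one from each), accepting exactly when both do. Equivalent product states are then merged.
A 10-state machine:
       x  y 
>  A   B  C 
   B   D  C 
   C   E  F 
   D   D  G 
   E   G  F 
   F   H  A 
   G   G  I 
   H   I  A 
   I   I  J 
 * J   J  G 
(> = start, * = accepting)

start=A; accept=J; A-x>B; A-y>C; B-x>D; B-y>C; C-x>E; C-y>F; D-x>D; D-y>G; E-x>G; E-y>F; F-x>H; F-y>A; G-x>G; G-y>I; H-x>I; H-y>A; I-x>I; I-y>J; J-x>J; J-y>G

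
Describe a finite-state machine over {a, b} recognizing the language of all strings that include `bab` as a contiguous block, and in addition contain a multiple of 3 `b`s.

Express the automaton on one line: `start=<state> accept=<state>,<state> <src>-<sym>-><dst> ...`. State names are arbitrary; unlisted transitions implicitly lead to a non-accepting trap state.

Build one automaton per condition and run them in lockstep. One (4 states) tracks whether and how much of `bab` has been seen; the other (3 states) tracks the count of `b`s modulo 3. Each combined state is a pair, one component from each; accept when both components accept.
A 12-state machine:
          a    b  
>  s0     s0   s1 
   s1     s2   s3 
   s2     s4   s5 
   s3     s6   s7 
   s4     s4   s3 
   s5     s5   s8 
   s6     s9   s8 
   s7    s10   s1 
 * s8     s8  s11 
   s9     s9   s7 
   s10    s0  s11 
   s11   s11   s5 
(> = start, * = accepting)

start=s0 accept=s8 s0-a->s0 s0-b->s1 s1-a->s2 s1-b->s3 s2-a->s4 s2-b->s5 s3-a->s6 s3-b->s7 s4-a->s4 s4-b->s3 s5-a->s5 s5-b->s8 s6-a->s9 s6-b->s8 s7-a->s10 s7-b->s1 s8-a->s8 s8-b->s11 s9-a->s9 s9-b->s7 s10-a->s0 s10-b->s11 s11-a->s11 s11-b->s5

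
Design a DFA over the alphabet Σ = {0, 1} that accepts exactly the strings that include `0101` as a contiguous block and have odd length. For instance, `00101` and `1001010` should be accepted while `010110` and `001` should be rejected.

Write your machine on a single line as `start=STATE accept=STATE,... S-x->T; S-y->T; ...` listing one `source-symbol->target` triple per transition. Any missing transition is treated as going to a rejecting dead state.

Run two small machines in parallel and take their product. The first has 5 states tracking whether and how much of `0101` has been seen; the second has 2 states tracking the input length modulo 2. A product state is a pair (one from each), accepting exactly when both do.
10 states suffice.
       0  1 
>  A   B  C 
   B   D  E 
   C   D  A 
   D   B  F 
   E   G  C 
   F   H  A 
   G   D  I 
   H   B  J 
   I   J  J 
 * J   I  I 
(> = start, * = accepting)

start=A; accept=J; A-0->B; A-1->C; B-0->D; B-1->E; C-0->D; C-1->A; D-0->B; D-1->F; E-0->G; E-1->C; F-0->H; F-1->A; G-0->D; G-1->I; H-0->B; H-1->J; I-0->J; I-1->J; J-0->I; J-1->I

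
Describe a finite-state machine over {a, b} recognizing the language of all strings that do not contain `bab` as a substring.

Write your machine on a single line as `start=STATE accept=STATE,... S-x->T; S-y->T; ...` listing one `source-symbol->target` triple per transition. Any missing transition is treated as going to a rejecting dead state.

This is the complement of 'contains `bab`'. Use the same substring-matching states — S0 through S3 holding how much of `bab` has just been matched — but flip the accepting set: everything except the trap S3 accepts.
4 states suffice.
        a   b  
>* S0   S0  S1 
 * S1   S2  S1 
 * S2   S0  S3 
   S3   S3  S3 
(> = start, * = accepting)

start=S0; accept=S0,S1,S2; S0-a->S0; S0-b->S1; S1-a->S2; S1-b->S1; S2-a->S0; S2-b->S3; S3-a->S3; S3-b->S3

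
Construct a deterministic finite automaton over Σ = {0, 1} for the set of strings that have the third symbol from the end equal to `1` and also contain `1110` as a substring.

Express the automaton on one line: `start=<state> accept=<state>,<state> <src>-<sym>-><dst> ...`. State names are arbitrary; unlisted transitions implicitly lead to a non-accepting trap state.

Handle the two conditions separately and then intersect. The first has 15 states tracking the last 3 symbols read; the second has 5 states tracking whether and how much of `1110` has been seen. A product state is a pair (one from each), accepting exactly when both do. Minimizing collapses redundant product states.
With 12 states:
       0  1 
>  A   A  B 
   B   A  C 
   C   A  D 
   D   E  D 
 * E   F  G 
 * F   H  I 
 * G   J  K 
   H   H  I 
   I   J  K 
   J   F  G 
   K   E  L 
 * L   E  L 
(> = start, * = accepting)

start=A accept=E,F,G,L A-0->A A-1->B B-0->A B-1->C C-0->A C-1->D D-0->E D-1->D E-0->F E-1->G F-0->H F-1->I G-0->J G-1->K H-0->H H-1->I I-0->J I-1->K J-0->F J-1->G K-0->E K-1->L L-0->E L-1->L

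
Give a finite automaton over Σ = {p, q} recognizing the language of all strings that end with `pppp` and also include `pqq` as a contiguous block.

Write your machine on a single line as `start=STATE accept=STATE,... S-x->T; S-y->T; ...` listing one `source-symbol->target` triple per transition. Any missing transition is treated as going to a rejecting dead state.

start=s0; accept=s7; s0-p->s1; s0-q->s0; s1-p->s1; s1-q->s2; s2-p->s1; s2-q->s3; s3-p->s4; s3-q->s3; s4-p->s5; s4-q->s3; s5-p->s6; s5-q->s3; s6-p->s7; s6-q->s3; s7-p->s7; s7-q->s3

Handle the two conditions separately and then intersect. The first has 5 states tracking how much of the suffix `pppp` has currently been matched; the second has 4 states tracking whether and how much of `pqq` has been seen. A product state is a pair (one from each), accepting exactly when both do. Equivalent product states are then merged.
An 8-state machine:
        p   q  
>  s0   s1  s0 
   s1   s1  s2 
   s2   s1  s3 
   s3   s4  s3 
   s4   s5  s3 
   s5   s6  s3 
   s6   s7  s3 
 * s7   s7  s3 
(> = start, * = accepting)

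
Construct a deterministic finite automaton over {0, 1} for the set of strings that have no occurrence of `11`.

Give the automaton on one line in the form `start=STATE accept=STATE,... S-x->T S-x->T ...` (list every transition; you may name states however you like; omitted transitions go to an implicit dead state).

start=A accept=A,B A-0->A A-1->B B-0->A B-1->C C-0->C C-1->C

Track partial matches of the forbidden pattern `11`. State C is a dead state reached once `11` has occurred; every other state accepts. A means no part of `11` is currently matched.
A 3-state machine:
       0  1 
>* A   A  B 
 * B   A  C 
   C   C  C 
(> = start, * = accepting)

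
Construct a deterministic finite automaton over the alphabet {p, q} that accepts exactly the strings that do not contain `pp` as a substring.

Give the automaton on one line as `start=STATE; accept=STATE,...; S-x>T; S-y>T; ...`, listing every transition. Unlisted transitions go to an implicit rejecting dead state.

Track partial matches of the forbidden pattern `pp`. State S2 is a dead state reached once `pp` has occurred; every other state accepts. S0 means no part of `pp` is currently matched.
        p   q  
>* S0   S1  S0 
 * S1   S2  S0 
   S2   S2  S2 
(> = start, * = accepting)

start=S0; accept=S0,S1; S0-p>S1; S0-q>S0; S1-p>S2; S1-q>S0; S2-p>S2; S2-q>S2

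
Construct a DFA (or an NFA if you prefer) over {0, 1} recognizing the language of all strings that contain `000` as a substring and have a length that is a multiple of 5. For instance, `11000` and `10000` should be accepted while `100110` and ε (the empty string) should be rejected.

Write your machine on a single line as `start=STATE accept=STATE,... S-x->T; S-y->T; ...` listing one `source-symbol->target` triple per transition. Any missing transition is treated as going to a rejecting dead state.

Build one automaton per condition and run them in lockstep. The first has 4 states tracking whether and how much of `000` has been seen; the second has 5 states tracking the input length modulo 5. A product state is a pair (one from each), accepting exactly when both do.
With 20 states:
          0    1  
>  s0     s1   s2 
   s1     s3   s4 
   s2     s5   s4 
   s3     s6   s7 
   s4     s8   s7 
   s5     s9   s7 
   s6    s10  s10 
   s7    s11  s12 
   s8    s13  s12 
   s9    s10  s12 
   s10   s14  s14 
   s11   s15   s0 
   s12   s16   s0 
   s13   s14   s0 
 * s14   s17  s17 
   s15   s17   s2 
   s16   s18   s2 
   s17   s19  s19 
   s18   s19   s4 
   s19    s6   s6 
(> = start, * = accepting)

start=s0; accept=s14; s0-0->s1; s0-1->s2; s1-0->s3; s1-1->s4; s2-0->s5; s2-1->s4; s3-0->s6; s3-1->s7; s4-0->s8; s4-1->s7; s5-0->s9; s5-1->s7; s6-0->s10; s6-1->s10; s7-0->s11; s7-1->s12; s8-0->s13; s8-1->s12; s9-0->s10; s9-1->s12; s10-0->s14; s10-1->s14; s11-0->s15; s11-1->s0; s12-0->s16; s12-1->s0; s13-0->s14; s13-1->s0; s14-0->s17; s14-1->s17; s15-0->s17; s15-1->s2; s16-0->s18; s16-1->s2; s17-0->s19; s17-1->s19; s18-0->s19; s18-1->s4; s19-0->s6; s19-1->s6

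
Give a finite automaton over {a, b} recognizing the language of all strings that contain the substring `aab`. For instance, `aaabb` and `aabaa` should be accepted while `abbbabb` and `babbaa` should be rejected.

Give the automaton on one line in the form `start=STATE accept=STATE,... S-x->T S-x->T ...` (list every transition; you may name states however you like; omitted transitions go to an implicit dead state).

start=s0 accept=s3 s0-a->s1 s0-b->s0 s1-a->s2 s1-b->s0 s2-a->s2 s2-b->s3 s3-a->s3 s3-b->s3

States s0..s2 record the length of the longest prefix of `aab` that matches the current input suffix. Reaching s3 means `aab` has been seen, and we stay there forever. Accept from s3.
        a   b  
>  s0   s1  s0 
   s1   s2  s0 
   s2   s2  s3 
 * s3   s3  s3 
(> = start, * = accepting)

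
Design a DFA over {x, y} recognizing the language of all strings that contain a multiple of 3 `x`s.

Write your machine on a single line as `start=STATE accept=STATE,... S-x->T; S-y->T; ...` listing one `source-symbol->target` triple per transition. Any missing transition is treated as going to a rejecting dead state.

The only thing that matters is how many `x`s have appeared, reduced mod 3. Use one state per residue: s0 for 0, …, s2 for 2. Reading `x` moves to the next residue; anything else stays put. s0 is accepting.
        x   y  
>* s0   s1  s0 
   s1   s2  s1 
   s2   s0  s2 
(> = start, * = accepting)

start=s0; accept=s0; s0-x->s1; s0-y->s0; s1-x->s2; s1-y->s1; s2-x->s0; s2-y->s2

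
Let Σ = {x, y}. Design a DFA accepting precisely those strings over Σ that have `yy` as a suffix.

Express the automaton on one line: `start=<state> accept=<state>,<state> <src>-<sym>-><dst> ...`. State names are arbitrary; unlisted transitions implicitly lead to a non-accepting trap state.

Let each state record the length of the longest suffix of the input read so far that is also a prefix of `yy`. B means the last symbol is `y`; C means the last 2 symbols are `yy`. Accept only at C, where the string currently ends in `yy`.
       x  y 
>  A   A  B 
   B   A  C 
 * C   A  C 
(> = start, * = accepting)

start=A accept=C A-x->A A-y->B B-x->A B-y->C C-x->A C-y->C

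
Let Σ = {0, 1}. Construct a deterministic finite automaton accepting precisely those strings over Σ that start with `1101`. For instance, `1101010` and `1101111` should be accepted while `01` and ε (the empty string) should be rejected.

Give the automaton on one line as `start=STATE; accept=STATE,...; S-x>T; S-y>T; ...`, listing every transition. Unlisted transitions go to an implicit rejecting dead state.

start=s0; accept=s4; s0-0>s5; s0-1>s1; s1-0>s5; s1-1>s2; s2-0>s3; s2-1>s5; s3-0>s5; s3-1>s4; s4-0>s4; s4-1>s4; s5-0>s5; s5-1>s5

Walk along `1101` while the input agrees: from s0 take `1` to s1, and so on. Any deviation drops to the rejecting sink s5. Once s4 is reached the prefix is confirmed and every continuation is accepted.
6 states suffice.
        0   1  
>  s0   s5  s1 
   s1   s5  s2 
   s2   s3  s5 
   s3   s5  s4 
 * s4   s4  s4 
   s5   s5  s5 
(> = start, * = accepting)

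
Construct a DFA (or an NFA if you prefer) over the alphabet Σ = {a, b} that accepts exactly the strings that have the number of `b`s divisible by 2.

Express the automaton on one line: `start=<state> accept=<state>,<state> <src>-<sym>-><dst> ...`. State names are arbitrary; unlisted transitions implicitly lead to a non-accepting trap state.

start=q0 accept=q0 q0-a->q0 q0-b->q1 q1-a->q1 q1-b->q0

Keep the running count of `b`s modulo 2: each `b` advances along the cycle q0 → q1 → q0 while other symbols loop. Accept at q0.
2 states suffice.
        a   b  
>* q0   q0  q1 
   q1   q1  q0 
(> = start, * = accepting)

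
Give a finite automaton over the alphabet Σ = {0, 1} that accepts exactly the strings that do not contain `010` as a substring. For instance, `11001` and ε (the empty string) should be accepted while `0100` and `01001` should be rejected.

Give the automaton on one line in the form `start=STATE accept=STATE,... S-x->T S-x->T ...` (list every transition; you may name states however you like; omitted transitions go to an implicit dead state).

This is the complement of 'contains `010`'. Use the same substring-matching states — q0 through q3 holding how much of `010` has just been matched — but flip the accepting set: everything except the trap q3 accepts.
        0   1  
>* q0   q1  q0 
 * q1   q1  q2 
 * q2   q3  q0 
   q3   q3  q3 
(> = start, * = accepting)

start=q0 accept=q0,q1,q2 q0-0->q1 q0-1->q0 q1-0->q1 q1-1->q2 q2-0->q3 q2-1->q0 q3-0->q3 q3-1->q3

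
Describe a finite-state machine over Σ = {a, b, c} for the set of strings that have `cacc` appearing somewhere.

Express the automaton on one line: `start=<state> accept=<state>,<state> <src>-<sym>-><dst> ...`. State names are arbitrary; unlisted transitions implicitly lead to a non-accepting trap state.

start=q0 accept=q4 q0-a->q0 q0-b->q0 q0-c->q1 q1-a->q2 q1-b->q0 q1-c->q1 q2-a->q0 q2-b->q0 q2-c->q3 q3-a->q2 q3-b->q0 q3-c->q4 q4-a->q4 q4-b->q4 q4-c->q4

Track how much of `cacc` has been matched so far: state q0 is no progress, q4 is the absorbing accept state reached once `cacc` has occurred. Intermediate states record partial matches; on a mismatch, fall back to the longest reusable overlap.
With 5 states:
        a   b   c  
>  q0   q0  q0  q1 
   q1   q2  q0  q1 
   q2   q0  q0  q3 
   q3   q2  q0  q4 
 * q4   q4  q4  q4 
(> = start, * = accepting)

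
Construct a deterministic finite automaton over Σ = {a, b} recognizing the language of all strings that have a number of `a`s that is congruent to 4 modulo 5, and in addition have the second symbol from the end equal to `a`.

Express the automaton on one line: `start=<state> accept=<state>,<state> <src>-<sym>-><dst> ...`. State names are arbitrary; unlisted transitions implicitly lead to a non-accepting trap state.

Build one automaton per condition and run them in lockstep. The first has 5 states tracking the count of `a`s modulo 5; the second has 7 states tracking the last 2 symbols read. A product state is a pair (one from each), accepting exactly when both do. Equivalent product states are then merged.
        a   b  
>  s0   s1  s0 
   s1   s2  s1 
   s2   s3  s2 
   s3   s4  s5 
 * s4   s0  s6 
   s5   s7  s5 
 * s6   s0  s8 
   s7   s0  s6 
   s8   s0  s8 
(> = start, * = accepting)

start=s0 accept=s4,s6 s0-a->s1 s0-b->s0 s1-a->s2 s1-b->s1 s2-a->s3 s2-b->s2 s3-a->s4 s3-b->s5 s4-a->s0 s4-b->s6 s5-a->s7 s5-b->s5 s6-a->s0 s6-b->s8 s7-a->s0 s7-b->s6 s8-a->s0 s8-b->s8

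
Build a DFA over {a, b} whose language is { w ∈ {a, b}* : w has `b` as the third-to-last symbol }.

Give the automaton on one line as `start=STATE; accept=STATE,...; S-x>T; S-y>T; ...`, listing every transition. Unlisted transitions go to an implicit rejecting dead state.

Because acceptance depends on a position counted from the end, the machine has to buffer the most recent 3 symbols. Make each state the string of the last up-to-3 symbols read; on input `x` shift the window left and append `x`. Accept when the buffered window has length 3 and begins with `b`.
15 states suffice.
          a    b  
>  q0     q1   q2 
   q1     q3   q4 
   q2     q5   q6 
   q3     q7   q8 
   q4     q9  q10 
   q5    q11  q12 
   q6    q13  q14 
   q7     q7   q8 
   q8     q9  q10 
   q9    q11  q12 
   q10   q13  q14 
 * q11    q7   q8 
 * q12    q9  q10 
 * q13   q11  q12 
 * q14   q13  q14 
(> = start, * = accepting)

start=q0; accept=q11,q12,q13,q14; q0-a>q1; q0-b>q2; q1-a>q3; q1-b>q4; q2-a>q5; q2-b>q6; q3-a>q7; q3-b>q8; q4-a>q9; q4-b>q10; q5-a>q11; q5-b>q12; q6-a>q13; q6-b>q14; q7-a>q7; q7-b>q8; q8-a>q9; q8-b>q10; q9-a>q11; q9-b>q12; q10-a>q13; q10-b>q14; q11-a>q7; q11-b>q8; q12-a>q9; q12-b>q10; q13-a>q11; q13-b>q12; q14-a>q13; q14-b>q14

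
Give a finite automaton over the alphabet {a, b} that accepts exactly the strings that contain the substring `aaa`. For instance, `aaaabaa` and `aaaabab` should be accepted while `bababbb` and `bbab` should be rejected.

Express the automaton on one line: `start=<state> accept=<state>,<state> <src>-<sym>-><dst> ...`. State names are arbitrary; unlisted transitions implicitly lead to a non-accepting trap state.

start=S0 accept=S3 S0-a->S1 S0-b->S0 S1-a->S2 S1-b->S0 S2-a->S3 S2-b->S0 S3-a->S3 S3-b->S3

States S0..S2 record the length of the longest prefix of `aaa` that matches the current input suffix. Reaching S3 means `aaa` has been seen, and we stay there forever. Accept from S3.
With 4 states:
        a   b  
>  S0   S1  S0 
   S1   S2  S0 
   S2   S3  S0 
 * S3   S3  S3 
(> = start, * = accepting)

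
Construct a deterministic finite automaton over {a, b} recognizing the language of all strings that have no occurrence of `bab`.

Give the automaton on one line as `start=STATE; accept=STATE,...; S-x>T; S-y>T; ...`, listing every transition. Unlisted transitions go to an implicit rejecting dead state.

start=s0; accept=s0,s1,s2; s0-a>s0; s0-b>s1; s1-a>s2; s1-b>s1; s2-a>s0; s2-b>s3; s3-a>s3; s3-b>s3

Track partial matches of the forbidden pattern `bab`. State s3 is a dead state reached once `bab` has occurred; every other state accepts. s0 means no part of `bab` is currently matched.
4 states suffice.
        a   b  
>* s0   s0  s1 
 * s1   s2  s1 
 * s2   s0  s3 
   s3   s3  s3 
(> = start, * = accepting)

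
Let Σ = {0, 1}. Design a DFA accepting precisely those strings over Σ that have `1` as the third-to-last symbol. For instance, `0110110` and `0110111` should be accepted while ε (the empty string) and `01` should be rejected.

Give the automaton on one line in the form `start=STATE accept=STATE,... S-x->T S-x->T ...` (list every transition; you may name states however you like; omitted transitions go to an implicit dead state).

start=q0 accept=q11,q12,q13,q14 q0-0->q1 q0-1->q2 q1-0->q3 q1-1->q4 q2-0->q5 q2-1->q6 q3-0->q7 q3-1->q8 q4-0->q9 q4-1->q10 q5-0->q11 q5-1->q12 q6-0->q13 q6-1->q14 q7-0->q7 q7-1->q8 q8-0->q9 q8-1->q10 q9-0->q11 q9-1->q12 q10-0->q13 q10-1->q14 q11-0->q7 q11-1->q8 q12-0->q9 q12-1->q10 q13-0->q11 q13-1->q12 q14-0->q13 q14-1->q14

A DFA must remember the last 3 symbols (since which symbol is third-to-last isn't known until the input ends). Use one state per possible window of the last ≤3 symbols; accept from those whose window starts with `1`.
With 15 states:
          0    1  
>  q0     q1   q2 
   q1     q3   q4 
   q2     q5   q6 
   q3     q7   q8 
   q4     q9  q10 
   q5    q11  q12 
   q6    q13  q14 
   q7     q7   q8 
   q8     q9  q10 
   q9    q11  q12 
   q10   q13  q14 
 * q11    q7   q8 
 * q12    q9  q10 
 * q13   q11  q12 
 * q14   q13  q14 
(> = start, * = accepting)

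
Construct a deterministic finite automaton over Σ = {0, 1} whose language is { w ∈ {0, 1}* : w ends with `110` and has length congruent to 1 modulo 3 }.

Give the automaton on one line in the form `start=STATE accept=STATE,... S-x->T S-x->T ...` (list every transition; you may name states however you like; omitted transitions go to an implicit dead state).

start=q0 accept=q10 q0-0->q1 q0-1->q2 q1-0->q3 q1-1->q4 q2-0->q3 q2-1->q5 q3-0->q0 q3-1->q6 q4-0->q0 q4-1->q7 q5-0->q8 q5-1->q7 q6-0->q1 q6-1->q9 q7-0->q10 q7-1->q9 q8-0->q1 q8-1->q2 q9-0->q11 q9-1->q5 q10-0->q3 q10-1->q4 q11-0->q0 q11-1->q6

Handle the two conditions separately and then intersect. One (4 states) tracks how much of the suffix `110` has currently been matched; the other (3 states) tracks the input length modulo 3. Each combined state is a pair, one component from each; accept when both components accept.
With 12 states:
          0    1  
>  q0     q1   q2 
   q1     q3   q4 
   q2     q3   q5 
   q3     q0   q6 
   q4     q0   q7 
   q5     q8   q7 
   q6     q1   q9 
   q7    q10   q9 
   q8     q1   q2 
   q9    q11   q5 
 * q10    q3   q4 
   q11    q0   q6 
(> = start, * = accepting)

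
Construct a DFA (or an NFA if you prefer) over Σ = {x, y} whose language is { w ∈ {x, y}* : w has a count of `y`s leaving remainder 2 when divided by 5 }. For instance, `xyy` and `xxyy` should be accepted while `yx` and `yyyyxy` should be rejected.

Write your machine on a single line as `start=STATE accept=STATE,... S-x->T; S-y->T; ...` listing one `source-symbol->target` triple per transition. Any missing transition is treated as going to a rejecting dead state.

start=A; accept=C; A-x->A; A-y->B; B-x->B; B-y->C; C-x->C; C-y->D; D-x->D; D-y->E; E-x->E; E-y->A

Keep the running count of `y`s modulo 5: each `y` advances along the cycle A → B → C → D → E → A while other symbols loop. Accept at C.
With 5 states:
       x  y 
>  A   A  B 
   B   B  C 
 * C   C  D 
   D   D  E 
   E   E  A 
(> = start, * = accepting)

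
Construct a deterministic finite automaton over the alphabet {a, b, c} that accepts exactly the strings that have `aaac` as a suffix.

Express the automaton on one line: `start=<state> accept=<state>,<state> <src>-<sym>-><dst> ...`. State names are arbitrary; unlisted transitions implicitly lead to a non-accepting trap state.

Remember how much of `aaac` the current input suffix matches. State q0 means no match yet; q1 means the last symbol is `a`; q2 means the last 2 symbols are `aa`; q3 means the last 3 symbols are `aaa`; q4 means the last 4 symbols are `aaac`. Only q4 accepts. On a mismatch, fall back to the longest proper suffix that is still a prefix of `aaac`.
With 5 states:
        a   b   c  
>  q0   q1  q0  q0 
   q1   q2  q0  q0 
   q2   q3  q0  q0 
   q3   q3  q0  q4 
 * q4   q1  q0  q0 
(> = start, * = accepting)

start=q0 accept=q4 q0-a->q1 q0-b->q0 q0-c->q0 q1-a->q2 q1-b->q0 q1-c->q0 q2-a->q3 q2-b->q0 q2-c->q0 q3-a->q3 q3-b->q0 q3-c->q4 q4-a->q1 q4-b->q0 q4-c->q0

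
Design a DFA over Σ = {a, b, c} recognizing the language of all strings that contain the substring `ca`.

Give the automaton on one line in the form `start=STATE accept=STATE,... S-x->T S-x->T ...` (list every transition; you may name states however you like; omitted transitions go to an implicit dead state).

Track how much of `ca` has been matched so far: state q0 is no progress, q2 is the absorbing accept state reached once `ca` has occurred. Intermediate states record partial matches; on a mismatch, fall back to the longest reusable overlap.
A 3-state machine:
        a   b   c  
>  q0   q0  q0  q1 
   q1   q2  q0  q1 
 * q2   q2  q2  q2 
(> = start, * = accepting)

start=q0 accept=q2 q0-a->q0 q0-b->q0 q0-c->q1 q1-a->q2 q1-b->q0 q1-c->q1 q2-a->q2 q2-b->q2 q2-c->q2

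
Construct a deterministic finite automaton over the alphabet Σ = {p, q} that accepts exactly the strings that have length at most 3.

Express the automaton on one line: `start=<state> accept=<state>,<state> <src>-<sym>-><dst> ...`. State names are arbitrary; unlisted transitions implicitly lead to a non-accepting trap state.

Count input length up to 4: every symbol moves from A toward E, which means 'more than 3' and absorbs. Accept from {A, B, C, D}.
5 states suffice.
       p  q 
>* A   B  B 
 * B   C  C 
 * C   D  D 
 * D   E  E 
   E   E  E 
(> = start, * = accepting)

start=A accept=A,B,C,D A-p->B A-q->B B-p->C B-q->C C-p->D C-q->D D-p->E D-q->E E-p->E E-q->E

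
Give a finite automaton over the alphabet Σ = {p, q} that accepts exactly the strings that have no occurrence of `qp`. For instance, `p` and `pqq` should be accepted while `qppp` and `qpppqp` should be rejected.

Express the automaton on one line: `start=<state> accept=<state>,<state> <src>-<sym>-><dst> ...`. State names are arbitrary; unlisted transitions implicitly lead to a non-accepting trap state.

This is the complement of 'contains `qp`'. Use the same substring-matching states — S0 through S2 holding how much of `qp` has just been matched — but flip the accepting set: everything except the trap S2 accepts.
3 states suffice.
        p   q  
>* S0   S0  S1 
 * S1   S2  S1 
   S2   S2  S2 
(> = start, * = accepting)

start=S0 accept=S0,S1 S0-p->S0 S0-q->S1 S1-p->S2 S1-q->S1 S2-p->S2 S2-q->S2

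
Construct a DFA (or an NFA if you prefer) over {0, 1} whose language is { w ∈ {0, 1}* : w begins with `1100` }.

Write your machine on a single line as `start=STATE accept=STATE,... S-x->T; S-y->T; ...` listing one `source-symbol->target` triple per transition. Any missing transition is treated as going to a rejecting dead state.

Check the first 4 symbols one by one: s0 through s3 record how many have matched `1100` so far; any wrong symbol goes to the dead state s5. After all 4 match we enter the accepting sink s4.
With 6 states:
        0   1  
>  s0   s5  s1 
   s1   s5  s2 
   s2   s3  s5 
   s3   s4  s5 
 * s4   s4  s4 
   s5   s5  s5 
(> = start, * = accepting)

start=s0; accept=s4; s0-0->s5; s0-1->s1; s1-0->s5; s1-1->s2; s2-0->s3; s2-1->s5; s3-0->s4; s3-1->s5; s4-0->s4; s4-1->s4; s5-0->s5; s5-1->s5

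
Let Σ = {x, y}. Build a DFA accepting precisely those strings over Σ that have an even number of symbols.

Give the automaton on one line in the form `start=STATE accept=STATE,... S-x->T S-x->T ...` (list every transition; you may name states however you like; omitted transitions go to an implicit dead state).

Only the length mod 2 matters, so use a 2-cycle: from any state, every input symbol moves to the next state, wrapping q1 back to q0. Mark q0 accepting.
A 2-state machine:
        x   y  
>* q0   q1  q1 
   q1   q0  q0 
(> = start, * = accepting)

start=q0 accept=q0 q0-x->q1 q0-y->q1 q1-x->q0 q1-y->q0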